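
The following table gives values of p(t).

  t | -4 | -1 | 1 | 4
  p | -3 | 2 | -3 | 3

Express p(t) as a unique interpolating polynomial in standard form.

p(t) = (13/60)t^3 + (1/30)t^2 - (163/60)t - 8/15

Build the Lagrange basis polynomials:
L_0(t) = (t + 1)(t - 1)(t - 4) / [-120] = -(1/120)t^3 + (1/30)t^2 + (1/120)t - 1/30
L_1(t) = (t + 4)(t - 1)(t - 4) / [30] = (1/30)t^3 - (1/30)t^2 - (8/15)t + 8/15
L_2(t) = (t + 4)(t + 1)(t - 4) / [-30] = -(1/30)t^3 - (1/30)t^2 + (8/15)t + 8/15
L_3(t) = (t + 4)(t + 1)(t - 1) / [120] = (1/120)t^3 + (1/30)t^2 - (1/120)t - 1/30
p(t) = (-3)·L_0 + 2·L_1 + (-3)·L_2 + 3·L_3
  (-3)·L_0(t) = (1/40)t^3 - (1/10)t^2 - (1/40)t + 1/10
  2·L_1(t) = (1/15)t^3 - (1/15)t^2 - (16/15)t + 16/15
  (-3)·L_2(t) = (1/10)t^3 + (1/10)t^2 - (8/5)t - 8/5
  3·L_3(t) = (1/40)t^3 + (1/10)t^2 - (1/40)t - 1/10
Adding term by term: (13/60)t^3 + (1/30)t^2 - (163/60)t - 8/15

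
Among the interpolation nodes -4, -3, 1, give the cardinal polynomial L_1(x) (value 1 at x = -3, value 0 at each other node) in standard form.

L_1(x) = -(1/4)x^2 - (3/4)x + 1

L_1(x) = (x + 4)(x - 1) / [(1)·(-4)]
       = (x^2 + 3x - 4) / (-4)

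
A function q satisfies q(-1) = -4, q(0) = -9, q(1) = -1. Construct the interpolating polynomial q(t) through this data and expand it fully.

q(t) = (13/2)t^2 + (3/2)t - 9

Build the Lagrange basis polynomials:
L_0(t) = t(t - 1) / [2] = (1/2)t^2 - (1/2)t
L_1(t) = (t + 1)(t - 1) / [-1] = -t^2 + 1
L_2(t) = (t + 1)t / [2] = (1/2)t^2 + (1/2)t
q(t) = (-4)·L_0 + (-9)·L_1 + (-1)·L_2
  (-4)·L_0(t) = -2t^2 + 2t
  (-9)·L_1(t) = 9t^2 - 9
  (-1)·L_2(t) = -(1/2)t^2 - (1/2)t
Adding term by term: (13/2)t^2 + (3/2)t - 9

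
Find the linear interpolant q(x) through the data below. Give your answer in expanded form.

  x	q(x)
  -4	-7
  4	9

Build the Lagrange basis polynomials:
L_0(x) = (x - 4) / [-8] = -(1/8)x + 1/2
L_1(x) = (x + 4) / [8] = (1/8)x + 1/2
q(x) = (-7)·L_0 + 9·L_1
  (-7)·L_0(x) = (7/8)x - 7/2
  9·L_1(x) = (9/8)x + 9/2
Adding term by term: 2x + 1

q(x) = 2x + 1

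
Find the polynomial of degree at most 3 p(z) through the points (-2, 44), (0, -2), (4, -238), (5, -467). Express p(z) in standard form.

p(z) = -4z^3 + 2z^2 - 3z - 2

Build the Lagrange basis polynomials:
L_0(z) = z(z - 4)(z - 5) / [-84] = -(1/84)z^3 + (3/28)z^2 - (5/21)z
L_1(z) = (z + 2)(z - 4)(z - 5) / [40] = (1/40)z^3 - (7/40)z^2 + (1/20)z + 1
L_2(z) = (z + 2)z(z - 5) / [-24] = -(1/24)z^3 + (1/8)z^2 + (5/12)z
L_3(z) = (z + 2)z(z - 4) / [35] = (1/35)z^3 - (2/35)z^2 - (8/35)z
p(z) = 44·L_0 + (-2)·L_1 + (-238)·L_2 + (-467)·L_3
  44·L_0(z) = -(11/21)z^3 + (33/7)z^2 - (220/21)z
  (-2)·L_1(z) = -(1/20)z^3 + (7/20)z^2 - (1/10)z - 2
  (-238)·L_2(z) = (119/12)z^3 - (119/4)z^2 - (595/6)z
  (-467)·L_3(z) = -(467/35)z^3 + (934/35)z^2 + (3736/35)z
Adding term by term: -4z^3 + 2z^2 - 3z - 2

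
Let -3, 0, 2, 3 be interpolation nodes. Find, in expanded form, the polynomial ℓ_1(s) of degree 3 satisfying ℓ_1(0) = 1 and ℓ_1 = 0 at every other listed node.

ℓ_1(s) = (s + 3)(s - 2)(s - 3) / [(3)·(-2)·(-3)]
       = (s^3 - 2s^2 - 9s + 18) / (18)

ℓ_1(s) = (1/18)s^3 - (1/9)s^2 - (1/2)s + 1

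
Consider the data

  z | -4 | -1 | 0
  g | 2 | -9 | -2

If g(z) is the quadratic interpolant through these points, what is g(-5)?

L_0(-5) = (-4)·(-5)/[(-3)·(-4)] = 5/3
L_1(-5) = (-1)·(-5)/[(3)·(-1)] = -5/3
L_2(-5) = (-1)·(-4)/[(4)·(1)] = 1
Sum: 2·(5/3) + (-9)·(-5/3) + (-2)·(1) = 49/3

49/3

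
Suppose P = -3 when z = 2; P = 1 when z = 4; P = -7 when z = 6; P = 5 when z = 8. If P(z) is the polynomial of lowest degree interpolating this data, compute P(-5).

Evaluate each Lagrange basis at z = -5:
L_0(-5) = (-9)·(-11)·(-13)/[(-2)·(-4)·(-6)] = 429/16
L_1(-5) = (-7)·(-11)·(-13)/[(2)·(-2)·(-4)] = -1001/16
L_2(-5) = (-7)·(-9)·(-13)/[(4)·(2)·(-2)] = 819/16
L_3(-5) = (-7)·(-9)·(-11)/[(6)·(4)·(2)] = -231/16
Sum: (-3)·(429/16) + 1·(-1001/16) + (-7)·(819/16) + 5·(-231/16) = -1147/2

-1147/2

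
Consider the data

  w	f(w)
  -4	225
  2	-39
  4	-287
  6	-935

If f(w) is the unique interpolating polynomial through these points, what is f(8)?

-2175

Using Newton's divided-difference form:
f[-4,2] = (-39 - 225) / (2 - (-4)) = -44
f[2,4] = (-287 - (-39)) / (4 - 2) = -124
f[4,6] = (-935 - (-287)) / (6 - 4) = -324
f[-4,2,4] = (-124 - (-44)) / (4 - (-4)) = -10
f[2,4,6] = (-324 - (-124)) / (6 - 2) = -50
f[-4,2,4,6] = (-50 - (-10)) / (6 - (-4)) = -4
f(8) = 225 + (-44)·(12) + (-10)·(12)·(6) + (-4)·(12)·(6)·(4) = -2175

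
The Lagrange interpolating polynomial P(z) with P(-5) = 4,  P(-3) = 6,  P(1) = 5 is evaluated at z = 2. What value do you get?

L_0(2) = (5)·(1)/[(-2)·(-6)] = 5/12
L_1(2) = (7)·(1)/[(2)·(-4)] = -7/8
L_2(2) = (7)·(5)/[(6)·(4)] = 35/24
Sum: 4·(5/12) + 6·(-7/8) + 5·(35/24) = 89/24

89/24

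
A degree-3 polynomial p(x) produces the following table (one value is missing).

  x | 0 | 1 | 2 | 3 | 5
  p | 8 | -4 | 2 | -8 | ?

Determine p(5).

The 4 known values determine p uniquely (degree ≤ 3).
Evaluate each Lagrange basis at x = 5:
L_0(5) = (4)·(3)·(2)/[(-1)·(-2)·(-3)] = -4
L_1(5) = (5)·(3)·(2)/[(1)·(-1)·(-2)] = 15
L_2(5) = (5)·(4)·(2)/[(2)·(1)·(-1)] = -20
L_3(5) = (5)·(4)·(3)/[(3)·(2)·(1)] = 10
Sum: 8·(-4) + (-4)·(15) + 2·(-20) + (-8)·(10) = -212

-212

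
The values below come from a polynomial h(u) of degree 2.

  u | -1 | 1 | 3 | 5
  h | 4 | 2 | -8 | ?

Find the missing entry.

-26

The 3 known values determine h uniquely (degree ≤ 2).
L_0(5) = (4)·(2)/[(-2)·(-4)] = 1
L_1(5) = (6)·(2)/[(2)·(-2)] = -3
L_2(5) = (6)·(4)/[(4)·(2)] = 3
Sum: 4·(1) + 2·(-3) + (-8)·(3) = -26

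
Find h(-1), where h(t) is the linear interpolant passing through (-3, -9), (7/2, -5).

-101/13

Evaluate each Lagrange basis at t = -1:
L_0(-1) = (-9/2)/[(-13/2)] = 9/13
L_1(-1) = (2)/[(13/2)] = 4/13
Sum: (-9)·(9/13) + (-5)·(4/13) = -101/13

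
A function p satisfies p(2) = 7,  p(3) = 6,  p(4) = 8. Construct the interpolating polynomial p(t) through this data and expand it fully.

Newton's divided differences:
p[2,3] = (6 - 7) / (3 - 2) = -1
p[3,4] = (8 - 6) / (4 - 3) = 2
p[2,3,4] = (2 - (-1)) / (4 - 2) = 3/2
p(t) = 7 + (-1)·(t - 2) + (3/2)·(t - 2)(t - 3)
Expanding: p(t) = (3/2)t^2 - (17/2)t + 18

p(t) = (3/2)t^2 - (17/2)t + 18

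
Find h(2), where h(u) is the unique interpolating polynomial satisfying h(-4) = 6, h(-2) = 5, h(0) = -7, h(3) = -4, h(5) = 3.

L_0(2) = (4)·(2)·(-1)·(-3)/[(-2)·(-4)·(-7)·(-9)] = 1/21
L_1(2) = (6)·(2)·(-1)·(-3)/[(2)·(-2)·(-5)·(-7)] = -9/35
L_2(2) = (6)·(4)·(-1)·(-3)/[(4)·(2)·(-3)·(-5)] = 3/5
L_3(2) = (6)·(4)·(2)·(-3)/[(7)·(5)·(3)·(-2)] = 24/35
L_4(2) = (6)·(4)·(2)·(-1)/[(9)·(7)·(5)·(2)] = -8/105
Sum: 6·(1/21) + 5·(-9/35) + (-7)·(3/5) + (-4)·(24/35) + 3·(-8/105) = -286/35

-286/35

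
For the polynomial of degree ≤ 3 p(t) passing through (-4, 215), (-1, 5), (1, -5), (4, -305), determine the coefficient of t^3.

-4

The leading coefficient equals the top divided difference p[-4,-1,1,4].
p[-4,-1] = (5 - 215) / (-1 - (-4)) = -70
p[-1,1] = (-5 - 5) / (1 - (-1)) = -5
p[1,4] = (-305 - (-5)) / (4 - 1) = -100
p[-4,-1,1] = (-5 - (-70)) / (1 - (-4)) = 13
p[-1,1,4] = (-100 - (-5)) / (4 - (-1)) = -19
p[-4,-1,1,4] = (-19 - 13) / (4 - (-4)) = -4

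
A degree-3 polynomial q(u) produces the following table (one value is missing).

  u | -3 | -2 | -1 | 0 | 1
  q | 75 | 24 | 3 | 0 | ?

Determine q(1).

The 4 known values determine q uniquely (degree ≤ 3).
L_0(1) = (3)·(2)·(1)/[(-1)·(-2)·(-3)] = -1
L_1(1) = (4)·(2)·(1)/[(1)·(-1)·(-2)] = 4
L_2(1) = (4)·(3)·(1)/[(2)·(1)·(-1)] = -6
L_3(1) = (4)·(3)·(2)/[(3)·(2)·(1)] = 4
Sum: 75·(-1) + 24·(4) + 3·(-6) + 0 = 3

3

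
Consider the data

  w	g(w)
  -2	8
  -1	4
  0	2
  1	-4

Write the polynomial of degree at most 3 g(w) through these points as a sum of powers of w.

g(w) = -w^3 - 2w^2 - 3w + 2

Newton's divided differences:
g[-2,-1] = (4 - 8) / (-1 - (-2)) = -4
g[-1,0] = (2 - 4) / (0 - (-1)) = -2
g[0,1] = (-4 - 2) / (1 - 0) = -6
g[-2,-1,0] = (-2 - (-4)) / (0 - (-2)) = 1
g[-1,0,1] = (-6 - (-2)) / (1 - (-1)) = -2
g[-2,-1,0,1] = (-2 - 1) / (1 - (-2)) = -1
g(w) = 8 + (-4)·(w + 2) + 1·(w + 2)(w + 1) + (-1)·(w + 2)(w + 1)w
Expanding: g(w) = -w^3 - 2w^2 - 3w + 2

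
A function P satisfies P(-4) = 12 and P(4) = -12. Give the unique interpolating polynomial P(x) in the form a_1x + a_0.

P(x) = -3x

L_0(x) = (x - 4) / [-8] = -(1/8)x + 1/2
L_1(x) = (x + 4) / [8] = (1/8)x + 1/2
P(x) = 12·L_0 + (-12)·L_1
  12·L_0(x) = -(3/2)x + 6
  (-12)·L_1(x) = -(3/2)x - 6
Adding term by term: -3x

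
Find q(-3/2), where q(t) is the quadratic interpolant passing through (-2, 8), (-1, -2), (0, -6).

Evaluate each Lagrange basis at t = -3/2:
L_0(-3/2) = (-1/2)·(-3/2)/[(-1)·(-2)] = 3/8
L_1(-3/2) = (1/2)·(-3/2)/[(1)·(-1)] = 3/4
L_2(-3/2) = (1/2)·(-1/2)/[(2)·(1)] = -1/8
Sum: 8·(3/8) + (-2)·(3/4) + (-6)·(-1/8) = 9/4

9/4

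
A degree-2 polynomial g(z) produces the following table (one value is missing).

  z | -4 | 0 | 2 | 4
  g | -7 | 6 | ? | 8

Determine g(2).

67/8

The 3 known values determine g uniquely (degree ≤ 2).
L_0(2) = (2)·(-2)/[(-4)·(-8)] = -1/8
L_1(2) = (6)·(-2)/[(4)·(-4)] = 3/4
L_2(2) = (6)·(2)/[(8)·(4)] = 3/8
Sum: (-7)·(-1/8) + 6·(3/4) + 8·(3/8) = 67/8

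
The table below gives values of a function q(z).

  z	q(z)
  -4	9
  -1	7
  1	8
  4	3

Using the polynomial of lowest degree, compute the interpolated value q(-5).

63/5

L_0(-5) = (-4)·(-6)·(-9)/[(-3)·(-5)·(-8)] = 9/5
L_1(-5) = (-1)·(-6)·(-9)/[(3)·(-2)·(-5)] = -9/5
L_2(-5) = (-1)·(-4)·(-9)/[(5)·(2)·(-3)] = 6/5
L_3(-5) = (-1)·(-4)·(-6)/[(8)·(5)·(3)] = -1/5
Sum: 9·(9/5) + 7·(-9/5) + 8·(6/5) + 3·(-1/5) = 63/5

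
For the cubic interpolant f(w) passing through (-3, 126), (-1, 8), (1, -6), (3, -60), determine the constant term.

-3

L_0(w) = (w + 1)(w - 1)(w - 3) / [-48] = -(1/48)w^3 + (1/16)w^2 + (1/48)w - 1/16
L_1(w) = (w + 3)(w - 1)(w - 3) / [16] = (1/16)w^3 - (1/16)w^2 - (9/16)w + 9/16
L_2(w) = (w + 3)(w + 1)(w - 3) / [-16] = -(1/16)w^3 - (1/16)w^2 + (9/16)w + 9/16
L_3(w) = (w + 3)(w + 1)(w - 1) / [48] = (1/48)w^3 + (1/16)w^2 - (1/48)w - 1/16
f(w) = 126·L_0 + 8·L_1 + (-6)·L_2 + (-60)·L_3
Only the constant term is needed; take it from each L_i and combine:
126·(-1/16) + 8·(9/16) + (-6)·(9/16) + (-60)·(-1/16) = -3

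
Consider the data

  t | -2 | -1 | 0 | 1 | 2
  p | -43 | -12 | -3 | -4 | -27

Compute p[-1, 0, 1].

-5

p[-1,0] = (-3 - (-12)) / (0 - (-1)) = 9
p[0,1] = (-4 - (-3)) / (1 - 0) = -1
p[-1,0,1] = (-1 - 9) / (1 - (-1)) = -5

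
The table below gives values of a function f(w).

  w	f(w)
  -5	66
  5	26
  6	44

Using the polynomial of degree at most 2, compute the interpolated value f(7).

Evaluate each Lagrange basis at w = 7:
L_0(7) = (2)·(1)/[(-10)·(-11)] = 1/55
L_1(7) = (12)·(1)/[(10)·(-1)] = -6/5
L_2(7) = (12)·(2)/[(11)·(1)] = 24/11
Sum: 66·(1/55) + 26·(-6/5) + 44·(24/11) = 66

66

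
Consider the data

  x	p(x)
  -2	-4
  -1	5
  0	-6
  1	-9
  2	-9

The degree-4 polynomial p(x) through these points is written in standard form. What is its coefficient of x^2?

Build the Lagrange basis polynomials:
L_0(x) = (x + 1)x(x - 1)(x - 2) / [24] = (1/24)x^4 - (1/12)x^3 - (1/24)x^2 + (1/12)x
L_1(x) = (x + 2)x(x - 1)(x - 2) / [-6] = -(1/6)x^4 + (1/6)x^3 + (2/3)x^2 - (2/3)x
L_2(x) = (x + 2)(x + 1)(x - 1)(x - 2) / [4] = (1/4)x^4 - (5/4)x^2 + 1
L_3(x) = (x + 2)(x + 1)x(x - 2) / [-6] = -(1/6)x^4 - (1/6)x^3 + (2/3)x^2 + (2/3)x
L_4(x) = (x + 2)(x + 1)x(x - 1) / [24] = (1/24)x^4 + (1/12)x^3 - (1/24)x^2 - (1/12)x
p(x) = (-4)·L_0 + 5·L_1 + (-6)·L_2 + (-9)·L_3 + (-9)·L_4
Only the coefficient of x^2 is needed; take it from each L_i and combine:
(-4)·(-1/24) + 5·(2/3) + (-6)·(-5/4) + (-9)·(2/3) + (-9)·(-1/24) = 43/8

43/8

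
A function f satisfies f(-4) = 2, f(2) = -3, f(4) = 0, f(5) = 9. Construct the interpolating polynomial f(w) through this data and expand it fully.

Build the Lagrange basis polynomials:
L_0(w) = (w - 2)(w - 4)(w - 5) / [-432] = -(1/432)w^3 + (11/432)w^2 - (19/216)w + 5/54
L_1(w) = (w + 4)(w - 4)(w - 5) / [36] = (1/36)w^3 - (5/36)w^2 - (4/9)w + 20/9
L_2(w) = (w + 4)(w - 2)(w - 5) / [-16] = -(1/16)w^3 + (3/16)w^2 + (9/8)w - 5/2
L_3(w) = (w + 4)(w - 2)(w - 4) / [27] = (1/27)w^3 - (2/27)w^2 - (16/27)w + 32/27
f(w) = 2·L_0 + (-3)·L_1 + 0·L_2 + 9·L_3
  2·L_0(w) = -(1/216)w^3 + (11/216)w^2 - (19/108)w + 5/27
  (-3)·L_1(w) = -(1/12)w^3 + (5/12)w^2 + (4/3)w - 20/3
  0·L_2(w) = 0
  9·L_3(w) = (1/3)w^3 - (2/3)w^2 - (16/3)w + 32/3
Adding term by term: (53/216)w^3 - (43/216)w^2 - (451/108)w + 113/27

f(w) = (53/216)w^3 - (43/216)w^2 - (451/108)w + 113/27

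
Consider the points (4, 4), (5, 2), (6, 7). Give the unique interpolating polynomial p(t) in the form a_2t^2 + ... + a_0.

p(t) = (7/2)t^2 - (67/2)t + 82

Newton's divided differences:
p[4,5] = (2 - 4) / (5 - 4) = -2
p[5,6] = (7 - 2) / (6 - 5) = 5
p[4,5,6] = (5 - (-2)) / (6 - 4) = 7/2
p(t) = 4 + (-2)·(t - 4) + (7/2)·(t - 4)(t - 5)
Expanding: p(t) = (7/2)t^2 - (67/2)t + 82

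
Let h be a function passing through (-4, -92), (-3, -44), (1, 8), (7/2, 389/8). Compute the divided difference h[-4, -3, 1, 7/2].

h[-4,-3] = (-44 - (-92)) / (-3 - (-4)) = 48
h[-3,1] = (8 - (-44)) / (1 - (-3)) = 13
h[1,7/2] = (389/8 - 8) / (7/2 - 1) = 65/4
h[-4,-3,1] = (13 - 48) / (1 - (-4)) = -7
h[-3,1,7/2] = (65/4 - 13) / (7/2 - (-3)) = 1/2
h[-4,-3,1,7/2] = (1/2 - (-7)) / (7/2 - (-4)) = 1

1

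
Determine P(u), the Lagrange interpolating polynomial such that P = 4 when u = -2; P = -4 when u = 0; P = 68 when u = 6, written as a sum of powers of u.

P(u) = 2u^2 - 4

Build the Lagrange basis polynomials:
L_0(u) = u(u - 6) / [16] = (1/16)u^2 - (3/8)u
L_1(u) = (u + 2)(u - 6) / [-12] = -(1/12)u^2 + (1/3)u + 1
L_2(u) = (u + 2)u / [48] = (1/48)u^2 + (1/24)u
P(u) = 4·L_0 + (-4)·L_1 + 68·L_2
  4·L_0(u) = (1/4)u^2 - (3/2)u
  (-4)·L_1(u) = (1/3)u^2 - (4/3)u - 4
  68·L_2(u) = (17/12)u^2 + (17/6)u
Adding term by term: 2u^2 - 4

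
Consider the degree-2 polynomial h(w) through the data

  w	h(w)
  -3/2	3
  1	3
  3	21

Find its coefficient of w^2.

Build the Lagrange basis polynomials:
L_0(w) = (w - 1)(w - 3) / [45/4] = (4/45)w^2 - (16/45)w + 4/15
L_1(w) = (w + 3/2)(w - 3) / [-5] = -(1/5)w^2 + (3/10)w + 9/10
L_2(w) = (w + 3/2)(w - 1) / [9] = (1/9)w^2 + (1/18)w - 1/6
h(w) = 3·L_0 + 3·L_1 + 21·L_2
Only the coefficient of w^2 is needed; take it from each L_i and combine:
3·(4/45) + 3·(-1/5) + 21·(1/9) = 2

2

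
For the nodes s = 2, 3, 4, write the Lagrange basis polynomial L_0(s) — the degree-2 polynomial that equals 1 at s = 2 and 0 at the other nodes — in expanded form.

L_0(s) = (s - 3)(s - 4) / [(-1)·(-2)]
       = (s^2 - 7s + 12) / (2)

L_0(s) = (1/2)s^2 - (7/2)s + 6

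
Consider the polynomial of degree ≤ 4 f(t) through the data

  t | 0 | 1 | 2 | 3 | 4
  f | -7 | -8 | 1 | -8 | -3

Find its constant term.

L_0(t) = (t - 1)(t - 2)(t - 3)(t - 4) / [24] = (1/24)t^4 - (5/12)t^3 + (35/24)t^2 - (25/12)t + 1
L_1(t) = t(t - 2)(t - 3)(t - 4) / [-6] = -(1/6)t^4 + (3/2)t^3 - (13/3)t^2 + 4t
L_2(t) = t(t - 1)(t - 3)(t - 4) / [4] = (1/4)t^4 - 2t^3 + (19/4)t^2 - 3t
L_3(t) = t(t - 1)(t - 2)(t - 4) / [-6] = -(1/6)t^4 + (7/6)t^3 - (7/3)t^2 + (4/3)t
L_4(t) = t(t - 1)(t - 2)(t - 3) / [24] = (1/24)t^4 - (1/4)t^3 + (11/24)t^2 - (1/4)t
f(t) = (-7)·L_0 + (-8)·L_1 + 1·L_2 + (-8)·L_3 + (-3)·L_4
Only the constant term is needed; take it from each L_i and combine:
(-7)·(1) + (-8)·(0) + 1·(0) + (-8)·(0) + (-3)·(0) = -7

-7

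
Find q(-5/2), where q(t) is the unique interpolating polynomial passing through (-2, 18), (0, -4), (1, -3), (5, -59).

Evaluate each Lagrange basis at t = -5/2:
L_0(-5/2) = (-5/2)·(-7/2)·(-15/2)/[(-2)·(-3)·(-7)] = 25/16
L_1(-5/2) = (-1/2)·(-7/2)·(-15/2)/[(2)·(-1)·(-5)] = -21/16
L_2(-5/2) = (-1/2)·(-5/2)·(-15/2)/[(3)·(1)·(-4)] = 25/32
L_3(-5/2) = (-1/2)·(-5/2)·(-7/2)/[(7)·(5)·(4)] = -1/32
Sum: 18·(25/16) + (-4)·(-21/16) + (-3)·(25/32) + (-59)·(-1/32) = 263/8

263/8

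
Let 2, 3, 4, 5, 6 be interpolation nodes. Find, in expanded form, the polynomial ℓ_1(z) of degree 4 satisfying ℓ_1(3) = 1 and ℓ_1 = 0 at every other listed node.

ℓ_1(z) = -(1/6)z^4 + (17/6)z^3 - (52/3)z^2 + (134/3)z - 40

ℓ_1(z) = (z - 2)(z - 4)(z - 5)(z - 6) / [(1)·(-1)·(-2)·(-3)]
       = (z^4 - 17z^3 + 104z^2 - 268z + 240) / (-6)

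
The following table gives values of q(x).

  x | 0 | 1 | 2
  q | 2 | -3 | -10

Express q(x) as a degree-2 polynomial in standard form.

Build the Lagrange basis polynomials:
L_0(x) = (x - 1)(x - 2) / [2] = (1/2)x^2 - (3/2)x + 1
L_1(x) = x(x - 2) / [-1] = -x^2 + 2x
L_2(x) = x(x - 1) / [2] = (1/2)x^2 - (1/2)x
q(x) = 2·L_0 + (-3)·L_1 + (-10)·L_2
  2·L_0(x) = x^2 - 3x + 2
  (-3)·L_1(x) = 3x^2 - 6x
  (-10)·L_2(x) = -5x^2 + 5x
Adding term by term: -x^2 - 4x + 2

q(x) = -x^2 - 4x + 2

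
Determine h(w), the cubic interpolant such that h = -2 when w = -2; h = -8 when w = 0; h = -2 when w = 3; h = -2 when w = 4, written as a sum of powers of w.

h(w) = -(1/4)w^3 + (5/4)w^2 + (1/2)w - 8

Build the Lagrange basis polynomials:
L_0(w) = w(w - 3)(w - 4) / [-60] = -(1/60)w^3 + (7/60)w^2 - (1/5)w
L_1(w) = (w + 2)(w - 3)(w - 4) / [24] = (1/24)w^3 - (5/24)w^2 - (1/12)w + 1
L_2(w) = (w + 2)w(w - 4) / [-15] = -(1/15)w^3 + (2/15)w^2 + (8/15)w
L_3(w) = (w + 2)w(w - 3) / [24] = (1/24)w^3 - (1/24)w^2 - (1/4)w
h(w) = (-2)·L_0 + (-8)·L_1 + (-2)·L_2 + (-2)·L_3
  (-2)·L_0(w) = (1/30)w^3 - (7/30)w^2 + (2/5)w
  (-8)·L_1(w) = -(1/3)w^3 + (5/3)w^2 + (2/3)w - 8
  (-2)·L_2(w) = (2/15)w^3 - (4/15)w^2 - (16/15)w
  (-2)·L_3(w) = -(1/12)w^3 + (1/12)w^2 + (1/2)w
Adding term by term: -(1/4)w^3 + (5/4)w^2 + (1/2)w - 8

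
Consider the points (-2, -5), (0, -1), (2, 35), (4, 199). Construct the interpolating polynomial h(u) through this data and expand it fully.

L_0(u) = u(u - 2)(u - 4) / [-48] = -(1/48)u^3 + (1/8)u^2 - (1/6)u
L_1(u) = (u + 2)(u - 2)(u - 4) / [16] = (1/16)u^3 - (1/4)u^2 - (1/4)u + 1
L_2(u) = (u + 2)u(u - 4) / [-16] = -(1/16)u^3 + (1/8)u^2 + (1/2)u
L_3(u) = (u + 2)u(u - 2) / [48] = (1/48)u^3 - (1/12)u
h(u) = (-5)·L_0 + (-1)·L_1 + 35·L_2 + 199·L_3
  (-5)·L_0(u) = (5/48)u^3 - (5/8)u^2 + (5/6)u
  (-1)·L_1(u) = -(1/16)u^3 + (1/4)u^2 + (1/4)u - 1
  35·L_2(u) = -(35/16)u^3 + (35/8)u^2 + (35/2)u
  199·L_3(u) = (199/48)u^3 - (199/12)u
Adding term by term: 2u^3 + 4u^2 + 2u - 1

h(u) = 2u^3 + 4u^2 + 2u - 1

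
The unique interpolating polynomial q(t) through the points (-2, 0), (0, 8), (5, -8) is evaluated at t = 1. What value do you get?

L_0(1) = (1)·(-4)/[(-2)·(-7)] = -2/7
L_1(1) = (3)·(-4)/[(2)·(-5)] = 6/5
L_2(1) = (3)·(1)/[(7)·(5)] = 3/35
Sum: 0 + 8·(6/5) + (-8)·(3/35) = 312/35

312/35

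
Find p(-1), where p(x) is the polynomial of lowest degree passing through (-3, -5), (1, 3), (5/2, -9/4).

3

L_0(-1) = (-2)·(-7/2)/[(-4)·(-11/2)] = 7/22
L_1(-1) = (2)·(-7/2)/[(4)·(-3/2)] = 7/6
L_2(-1) = (2)·(-2)/[(11/2)·(3/2)] = -16/33
Sum: (-5)·(7/22) + 3·(7/6) + (-9/4)·(-16/33) = 3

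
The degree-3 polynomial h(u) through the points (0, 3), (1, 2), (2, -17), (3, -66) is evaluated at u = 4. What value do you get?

Evaluate each Lagrange basis at u = 4:
L_0(4) = (3)·(2)·(1)/[(-1)·(-2)·(-3)] = -1
L_1(4) = (4)·(2)·(1)/[(1)·(-1)·(-2)] = 4
L_2(4) = (4)·(3)·(1)/[(2)·(1)·(-1)] = -6
L_3(4) = (4)·(3)·(2)/[(3)·(2)·(1)] = 4
Sum: 3·(-1) + 2·(4) + (-17)·(-6) + (-66)·(4) = -157

-157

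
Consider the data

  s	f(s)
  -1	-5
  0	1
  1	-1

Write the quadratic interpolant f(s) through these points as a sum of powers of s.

L_0(s) = s(s - 1) / [2] = (1/2)s^2 - (1/2)s
L_1(s) = (s + 1)(s - 1) / [-1] = -s^2 + 1
L_2(s) = (s + 1)s / [2] = (1/2)s^2 + (1/2)s
f(s) = (-5)·L_0 + 1·L_1 + (-1)·L_2
  (-5)·L_0(s) = -(5/2)s^2 + (5/2)s
  1·L_1(s) = -s^2 + 1
  (-1)·L_2(s) = -(1/2)s^2 - (1/2)s
Adding term by term: -4s^2 + 2s + 1

f(s) = -4s^2 + 2s + 1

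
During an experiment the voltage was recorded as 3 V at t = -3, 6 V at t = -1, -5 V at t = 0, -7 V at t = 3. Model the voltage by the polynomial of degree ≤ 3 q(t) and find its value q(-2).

131/12

Using Newton's divided-difference form:
q[-3,-1] = (6 - 3) / (-1 - (-3)) = 3/2
q[-1,0] = (-5 - 6) / (0 - (-1)) = -11
q[0,3] = (-7 - (-5)) / (3 - 0) = -2/3
q[-3,-1,0] = (-11 - 3/2) / (0 - (-3)) = -25/6
q[-1,0,3] = (-2/3 - (-11)) / (3 - (-1)) = 31/12
q[-3,-1,0,3] = (31/12 - (-25/6)) / (3 - (-3)) = 9/8
q(-2) = 3 + (3/2)·(1) + (-25/6)·(1)·(-1) + (9/8)·(1)·(-1)·(-2) = 131/12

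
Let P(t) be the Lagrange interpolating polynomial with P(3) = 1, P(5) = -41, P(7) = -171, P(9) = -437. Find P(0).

Evaluate each Lagrange basis at t = 0:
L_0(0) = (-5)·(-7)·(-9)/[(-2)·(-4)·(-6)] = 105/16
L_1(0) = (-3)·(-7)·(-9)/[(2)·(-2)·(-4)] = -189/16
L_2(0) = (-3)·(-5)·(-9)/[(4)·(2)·(-2)] = 135/16
L_3(0) = (-3)·(-5)·(-7)/[(6)·(4)·(2)] = -35/16
Sum: 1·(105/16) + (-41)·(-189/16) + (-171)·(135/16) + (-437)·(-35/16) = 4

4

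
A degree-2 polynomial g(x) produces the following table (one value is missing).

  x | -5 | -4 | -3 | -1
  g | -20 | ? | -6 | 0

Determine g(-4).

The 3 known values determine g uniquely (degree ≤ 2).
Evaluate each Lagrange basis at x = -4:
L_0(-4) = (-1)·(-3)/[(-2)·(-4)] = 3/8
L_1(-4) = (1)·(-3)/[(2)·(-2)] = 3/4
L_2(-4) = (1)·(-1)/[(4)·(2)] = -1/8
Sum: (-20)·(3/8) + (-6)·(3/4) + 0 = -12

-12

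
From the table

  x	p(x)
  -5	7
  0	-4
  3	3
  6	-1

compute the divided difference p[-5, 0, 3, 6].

p[-5,0] = (-4 - 7) / (0 - (-5)) = -11/5
p[0,3] = (3 - (-4)) / (3 - 0) = 7/3
p[3,6] = (-1 - 3) / (6 - 3) = -4/3
p[-5,0,3] = (7/3 - (-11/5)) / (3 - (-5)) = 17/30
p[0,3,6] = (-4/3 - 7/3) / (6 - 0) = -11/18
p[-5,0,3,6] = (-11/18 - 17/30) / (6 - (-5)) = -53/495

-53/495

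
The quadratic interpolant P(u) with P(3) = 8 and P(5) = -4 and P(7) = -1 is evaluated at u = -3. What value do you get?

134

Evaluate each Lagrange basis at u = -3:
L_0(-3) = (-8)·(-10)/[(-2)·(-4)] = 10
L_1(-3) = (-6)·(-10)/[(2)·(-2)] = -15
L_2(-3) = (-6)·(-8)/[(4)·(2)] = 6
Sum: 8·(10) + (-4)·(-15) + (-1)·(6) = 134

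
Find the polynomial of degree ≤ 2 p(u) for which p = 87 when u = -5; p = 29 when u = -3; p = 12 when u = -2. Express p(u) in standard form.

Newton's divided differences:
p[-5,-3] = (29 - 87) / (-3 - (-5)) = -29
p[-3,-2] = (12 - 29) / (-2 - (-3)) = -17
p[-5,-3,-2] = (-17 - (-29)) / (-2 - (-5)) = 4
p(u) = 87 + (-29)·(u + 5) + 4·(u + 5)(u + 3)
Expanding: p(u) = 4u^2 + 3u + 2

p(u) = 4u^2 + 3u + 2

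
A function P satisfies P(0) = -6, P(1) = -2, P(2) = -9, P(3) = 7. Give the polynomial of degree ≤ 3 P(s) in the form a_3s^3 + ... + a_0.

P(s) = (17/3)s^3 - (45/2)s^2 + (125/6)s - 6

Newton's divided differences:
P[0,1] = (-2 - (-6)) / (1 - 0) = 4
P[1,2] = (-9 - (-2)) / (2 - 1) = -7
P[2,3] = (7 - (-9)) / (3 - 2) = 16
P[0,1,2] = (-7 - 4) / (2 - 0) = -11/2
P[1,2,3] = (16 - (-7)) / (3 - 1) = 23/2
P[0,1,2,3] = (23/2 - (-11/2)) / (3 - 0) = 17/3
P(s) = -6 + 4·s + (-11/2)·s(s - 1) + (17/3)·s(s - 1)(s - 2)
Expanding: P(s) = (17/3)s^3 - (45/2)s^2 + (125/6)s - 6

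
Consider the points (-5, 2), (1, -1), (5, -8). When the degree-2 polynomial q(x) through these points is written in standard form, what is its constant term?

L_0(x) = (x - 1)(x - 5) / [60] = (1/60)x^2 - (1/10)x + 1/12
L_1(x) = (x + 5)(x - 5) / [-24] = -(1/24)x^2 + 25/24
L_2(x) = (x + 5)(x - 1) / [40] = (1/40)x^2 + (1/10)x - 1/8
q(x) = 2·L_0 + (-1)·L_1 + (-8)·L_2
Only the constant term is needed; take it from each L_i and combine:
2·(1/12) + (-1)·(25/24) + (-8)·(-1/8) = 1/8

1/8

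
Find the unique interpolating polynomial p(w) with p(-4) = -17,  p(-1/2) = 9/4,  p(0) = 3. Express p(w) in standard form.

p(w) = -w^2 + w + 3

Build the Lagrange basis polynomials:
L_0(w) = (w + 1/2)w / [14] = (1/14)w^2 + (1/28)w
L_1(w) = (w + 4)w / [-7/4] = -(4/7)w^2 - (16/7)w
L_2(w) = (w + 4)(w + 1/2) / [2] = (1/2)w^2 + (9/4)w + 1
p(w) = (-17)·L_0 + (9/4)·L_1 + 3·L_2
  (-17)·L_0(w) = -(17/14)w^2 - (17/28)w
  (9/4)·L_1(w) = -(9/7)w^2 - (36/7)w
  3·L_2(w) = (3/2)w^2 + (27/4)w + 3
Adding term by term: -w^2 + w + 3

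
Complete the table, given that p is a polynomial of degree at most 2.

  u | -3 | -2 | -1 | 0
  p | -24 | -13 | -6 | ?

The 3 known values determine p uniquely (degree ≤ 2).
Evaluate each Lagrange basis at u = 0:
L_0(0) = (2)·(1)/[(-1)·(-2)] = 1
L_1(0) = (3)·(1)/[(1)·(-1)] = -3
L_2(0) = (3)·(2)/[(2)·(1)] = 3
Sum: (-24)·(1) + (-13)·(-3) + (-6)·(3) = -3

-3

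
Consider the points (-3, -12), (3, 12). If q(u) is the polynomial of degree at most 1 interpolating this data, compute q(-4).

-16

Evaluate each Lagrange basis at u = -4:
L_0(-4) = (-7)/[(-6)] = 7/6
L_1(-4) = (-1)/[(6)] = -1/6
Sum: (-12)·(7/6) + 12·(-1/6) = -16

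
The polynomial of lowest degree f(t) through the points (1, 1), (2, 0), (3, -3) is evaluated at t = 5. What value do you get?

Evaluate each Lagrange basis at t = 5:
L_0(5) = (3)·(2)/[(-1)·(-2)] = 3
L_1(5) = (4)·(2)/[(1)·(-1)] = -8
L_2(5) = (4)·(3)/[(2)·(1)] = 6
Sum: 1·(3) + 0 + (-3)·(6) = -15

-15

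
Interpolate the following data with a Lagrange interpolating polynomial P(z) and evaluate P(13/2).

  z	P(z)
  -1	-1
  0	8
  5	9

-5

L_0(13/2) = (13/2)·(3/2)/[(-1)·(-6)] = 13/8
L_1(13/2) = (15/2)·(3/2)/[(1)·(-5)] = -9/4
L_2(13/2) = (15/2)·(13/2)/[(6)·(5)] = 13/8
Sum: (-1)·(13/8) + 8·(-9/4) + 9·(13/8) = -5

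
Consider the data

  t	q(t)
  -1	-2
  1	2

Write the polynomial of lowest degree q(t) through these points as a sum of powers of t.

L_0(t) = (t - 1) / [-2] = -(1/2)t + 1/2
L_1(t) = (t + 1) / [2] = (1/2)t + 1/2
q(t) = (-2)·L_0 + 2·L_1
  (-2)·L_0(t) = t - 1
  2·L_1(t) = t + 1
Adding term by term: 2t

q(t) = 2t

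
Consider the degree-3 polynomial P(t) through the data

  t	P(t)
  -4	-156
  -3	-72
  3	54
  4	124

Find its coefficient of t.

Build the Lagrange basis polynomials:
L_0(t) = (t + 3)(t - 3)(t - 4) / [-56] = -(1/56)t^3 + (1/14)t^2 + (9/56)t - 9/14
L_1(t) = (t + 4)(t - 3)(t - 4) / [42] = (1/42)t^3 - (1/14)t^2 - (8/21)t + 8/7
L_2(t) = (t + 4)(t + 3)(t - 4) / [-42] = -(1/42)t^3 - (1/14)t^2 + (8/21)t + 8/7
L_3(t) = (t + 4)(t + 3)(t - 3) / [56] = (1/56)t^3 + (1/14)t^2 - (9/56)t - 9/14
P(t) = (-156)·L_0 + (-72)·L_1 + 54·L_2 + 124·L_3
Only the coefficient of t is needed; take it from each L_i and combine:
(-156)·(9/56) + (-72)·(-8/21) + 54·(8/21) + 124·(-9/56) = 3

3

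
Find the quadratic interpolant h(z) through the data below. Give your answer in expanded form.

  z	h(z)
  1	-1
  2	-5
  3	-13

Build the Lagrange basis polynomials:
L_0(z) = (z - 2)(z - 3) / [2] = (1/2)z^2 - (5/2)z + 3
L_1(z) = (z - 1)(z - 3) / [-1] = -z^2 + 4z - 3
L_2(z) = (z - 1)(z - 2) / [2] = (1/2)z^2 - (3/2)z + 1
h(z) = (-1)·L_0 + (-5)·L_1 + (-13)·L_2
  (-1)·L_0(z) = -(1/2)z^2 + (5/2)z - 3
  (-5)·L_1(z) = 5z^2 - 20z + 15
  (-13)·L_2(z) = -(13/2)z^2 + (39/2)z - 13
Adding term by term: -2z^2 + 2z - 1

h(z) = -2z^2 + 2z - 1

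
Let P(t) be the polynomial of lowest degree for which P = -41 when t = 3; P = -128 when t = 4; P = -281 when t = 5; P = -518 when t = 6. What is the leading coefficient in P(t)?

-3

The leading coefficient equals the top divided difference P[3,4,5,6].
P[3,4] = (-128 - (-41)) / (4 - 3) = -87
P[4,5] = (-281 - (-128)) / (5 - 4) = -153
P[5,6] = (-518 - (-281)) / (6 - 5) = -237
P[3,4,5] = (-153 - (-87)) / (5 - 3) = -33
P[4,5,6] = (-237 - (-153)) / (6 - 4) = -42
P[3,4,5,6] = (-42 - (-33)) / (6 - 3) = -3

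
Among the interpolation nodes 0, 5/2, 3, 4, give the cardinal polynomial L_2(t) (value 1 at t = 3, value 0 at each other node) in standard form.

L_2(t) = -(2/3)t^3 + (13/3)t^2 - (20/3)t

L_2(t) = t(t - 5/2)(t - 4) / [(3)·(1/2)·(-1)]
       = (t^3 - (13/2)t^2 + 10t) / (-3/2)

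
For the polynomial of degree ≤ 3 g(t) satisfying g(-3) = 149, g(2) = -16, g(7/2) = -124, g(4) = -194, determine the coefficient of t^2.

Build the Lagrange basis polynomials:
L_0(t) = (t - 2)(t - 7/2)(t - 4) / [-455/2] = -(2/455)t^3 + (19/455)t^2 - (58/455)t + 8/65
L_1(t) = (t + 3)(t - 7/2)(t - 4) / [15] = (1/15)t^3 - (3/10)t^2 - (17/30)t + 14/5
L_2(t) = (t + 3)(t - 2)(t - 4) / [-39/8] = -(8/39)t^3 + (8/13)t^2 + (80/39)t - 64/13
L_3(t) = (t + 3)(t - 2)(t - 7/2) / [7] = (1/7)t^3 - (5/14)t^2 - (19/14)t + 3
g(t) = 149·L_0 + (-16)·L_1 + (-124)·L_2 + (-194)·L_3
Only the coefficient of t^2 is needed; take it from each L_i and combine:
149·(19/455) + (-16)·(-3/10) + (-124)·(8/13) + (-194)·(-5/14) = 4

4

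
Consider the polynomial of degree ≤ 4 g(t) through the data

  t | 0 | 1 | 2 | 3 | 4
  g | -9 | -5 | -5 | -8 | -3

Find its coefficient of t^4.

5/12

Build the Lagrange basis polynomials:
L_0(t) = (t - 1)(t - 2)(t - 3)(t - 4) / [24] = (1/24)t^4 - (5/12)t^3 + (35/24)t^2 - (25/12)t + 1
L_1(t) = t(t - 2)(t - 3)(t - 4) / [-6] = -(1/6)t^4 + (3/2)t^3 - (13/3)t^2 + 4t
L_2(t) = t(t - 1)(t - 3)(t - 4) / [4] = (1/4)t^4 - 2t^3 + (19/4)t^2 - 3t
L_3(t) = t(t - 1)(t - 2)(t - 4) / [-6] = -(1/6)t^4 + (7/6)t^3 - (7/3)t^2 + (4/3)t
L_4(t) = t(t - 1)(t - 2)(t - 3) / [24] = (1/24)t^4 - (1/4)t^3 + (11/24)t^2 - (1/4)t
g(t) = (-9)·L_0 + (-5)·L_1 + (-5)·L_2 + (-8)·L_3 + (-3)·L_4
Only the coefficient of t^4 is needed; take it from each L_i and combine:
(-9)·(1/24) + (-5)·(-1/6) + (-5)·(1/4) + (-8)·(-1/6) + (-3)·(1/24) = 5/12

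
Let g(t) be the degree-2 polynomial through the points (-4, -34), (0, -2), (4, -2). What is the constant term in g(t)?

Build the Lagrange basis polynomials:
L_0(t) = t(t - 4) / [32] = (1/32)t^2 - (1/8)t
L_1(t) = (t + 4)(t - 4) / [-16] = -(1/16)t^2 + 1
L_2(t) = (t + 4)t / [32] = (1/32)t^2 + (1/8)t
g(t) = (-34)·L_0 + (-2)·L_1 + (-2)·L_2
Only the constant term is needed; take it from each L_i and combine:
(-34)·(0) + (-2)·(1) + (-2)·(0) = -2

-2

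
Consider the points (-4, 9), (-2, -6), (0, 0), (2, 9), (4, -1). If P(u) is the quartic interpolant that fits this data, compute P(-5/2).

Evaluate each Lagrange basis at u = -5/2:
L_0(-5/2) = (-1/2)·(-5/2)·(-9/2)·(-13/2)/[(-2)·(-4)·(-6)·(-8)] = 195/2048
L_1(-5/2) = (3/2)·(-5/2)·(-9/2)·(-13/2)/[(2)·(-2)·(-4)·(-6)] = 585/512
L_2(-5/2) = (3/2)·(-1/2)·(-9/2)·(-13/2)/[(4)·(2)·(-2)·(-4)] = -351/1024
L_3(-5/2) = (3/2)·(-1/2)·(-5/2)·(-13/2)/[(6)·(4)·(2)·(-2)] = 65/512
L_4(-5/2) = (3/2)·(-1/2)·(-5/2)·(-9/2)/[(8)·(6)·(4)·(2)] = -45/2048
Sum: 9·(195/2048) + (-6)·(585/512) + 0 + 9·(65/512) + (-1)·(-45/2048) = -2475/512

-2475/512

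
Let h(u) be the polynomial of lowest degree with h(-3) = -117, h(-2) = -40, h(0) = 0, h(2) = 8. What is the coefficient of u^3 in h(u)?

Build the Lagrange basis polynomials:
L_0(u) = (u + 2)u(u - 2) / [-15] = -(1/15)u^3 + (4/15)u
L_1(u) = (u + 3)u(u - 2) / [8] = (1/8)u^3 + (1/8)u^2 - (3/4)u
L_2(u) = (u + 3)(u + 2)(u - 2) / [-12] = -(1/12)u^3 - (1/4)u^2 + (1/3)u + 1
L_3(u) = (u + 3)(u + 2)u / [40] = (1/40)u^3 + (1/8)u^2 + (3/20)u
h(u) = (-117)·L_0 + (-40)·L_1 + 0·L_2 + 8·L_3
Only the coefficient of u^3 is needed; take it from each L_i and combine:
(-117)·(-1/15) + (-40)·(1/8) + 0·(-1/12) + 8·(1/40) = 3

3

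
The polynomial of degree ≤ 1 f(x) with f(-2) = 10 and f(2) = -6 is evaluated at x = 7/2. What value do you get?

-12

L_0(7/2) = (3/2)/[(-4)] = -3/8
L_1(7/2) = (11/2)/[(4)] = 11/8
Sum: 10·(-3/8) + (-6)·(11/8) = -12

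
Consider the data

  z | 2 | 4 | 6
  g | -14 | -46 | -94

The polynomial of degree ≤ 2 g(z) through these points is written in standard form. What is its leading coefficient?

-2

The leading coefficient equals the top divided difference g[2,4,6].
g[2,4] = (-46 - (-14)) / (4 - 2) = -16
g[4,6] = (-94 - (-46)) / (6 - 4) = -24
g[2,4,6] = (-24 - (-16)) / (6 - 2) = -2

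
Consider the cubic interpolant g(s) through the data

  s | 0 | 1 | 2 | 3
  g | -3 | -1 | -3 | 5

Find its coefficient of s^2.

-9

Build the Lagrange basis polynomials:
L_0(s) = (s - 1)(s - 2)(s - 3) / [-6] = -(1/6)s^3 + s^2 - (11/6)s + 1
L_1(s) = s(s - 2)(s - 3) / [2] = (1/2)s^3 - (5/2)s^2 + 3s
L_2(s) = s(s - 1)(s - 3) / [-2] = -(1/2)s^3 + 2s^2 - (3/2)s
L_3(s) = s(s - 1)(s - 2) / [6] = (1/6)s^3 - (1/2)s^2 + (1/3)s
g(s) = (-3)·L_0 + (-1)·L_1 + (-3)·L_2 + 5·L_3
Only the coefficient of s^2 is needed; take it from each L_i and combine:
(-3)·(1) + (-1)·(-5/2) + (-3)·(2) + 5·(-1/2) = -9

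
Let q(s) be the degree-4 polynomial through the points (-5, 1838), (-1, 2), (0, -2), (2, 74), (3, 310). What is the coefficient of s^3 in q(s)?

1

Build the Lagrange basis polynomials:
L_0(s) = (s + 1)s(s - 2)(s - 3) / [1120] = (1/1120)s^4 - (1/280)s^3 + (1/1120)s^2 + (3/560)s
L_1(s) = (s + 5)s(s - 2)(s - 3) / [-48] = -(1/48)s^4 + (19/48)s^2 - (5/8)s
L_2(s) = (s + 5)(s + 1)(s - 2)(s - 3) / [30] = (1/30)s^4 + (1/30)s^3 - (19/30)s^2 + (11/30)s + 1
L_3(s) = (s + 5)(s + 1)s(s - 3) / [-42] = -(1/42)s^4 - (1/14)s^3 + (13/42)s^2 + (5/14)s
L_4(s) = (s + 5)(s + 1)s(s - 2) / [96] = (1/96)s^4 + (1/24)s^3 - (7/96)s^2 - (5/48)s
q(s) = 1838·L_0 + 2·L_1 + (-2)·L_2 + 74·L_3 + 310·L_4
Only the coefficient of s^3 is needed; take it from each L_i and combine:
1838·(-1/280) + 2·(0) + (-2)·(1/30) + 74·(-1/14) + 310·(1/24) = 1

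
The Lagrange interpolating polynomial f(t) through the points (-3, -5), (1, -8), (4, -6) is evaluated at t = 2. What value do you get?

Evaluate each Lagrange basis at t = 2:
L_0(2) = (1)·(-2)/[(-4)·(-7)] = -1/14
L_1(2) = (5)·(-2)/[(4)·(-3)] = 5/6
L_2(2) = (5)·(1)/[(7)·(3)] = 5/21
Sum: (-5)·(-1/14) + (-8)·(5/6) + (-6)·(5/21) = -325/42

-325/42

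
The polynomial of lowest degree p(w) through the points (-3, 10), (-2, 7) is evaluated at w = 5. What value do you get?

-14

Evaluate each Lagrange basis at w = 5:
L_0(5) = (7)/[(-1)] = -7
L_1(5) = (8)/[(1)] = 8
Sum: 10·(-7) + 7·(8) = -14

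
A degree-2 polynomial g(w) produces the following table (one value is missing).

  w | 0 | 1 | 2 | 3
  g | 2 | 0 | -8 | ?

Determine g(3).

The 3 known values determine g uniquely (degree ≤ 2).
Evaluate each Lagrange basis at w = 3:
L_0(3) = (2)·(1)/[(-1)·(-2)] = 1
L_1(3) = (3)·(1)/[(1)·(-1)] = -3
L_2(3) = (3)·(2)/[(2)·(1)] = 3
Sum: 2·(1) + 0 + (-8)·(3) = -22

-22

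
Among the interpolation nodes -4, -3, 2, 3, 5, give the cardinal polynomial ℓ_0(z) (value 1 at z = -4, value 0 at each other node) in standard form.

ℓ_0(z) = (1/378)z^4 - (1/54)z^3 + (1/378)z^2 + (1/6)z - 5/21

ℓ_0(z) = (z + 3)(z - 2)(z - 3)(z - 5) / [(-1)·(-6)·(-7)·(-9)]
       = (z^4 - 7z^3 + z^2 + 63z - 90) / (378)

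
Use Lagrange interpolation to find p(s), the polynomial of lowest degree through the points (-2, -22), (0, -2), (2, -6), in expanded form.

Build the Lagrange basis polynomials:
L_0(s) = s(s - 2) / [8] = (1/8)s^2 - (1/4)s
L_1(s) = (s + 2)(s - 2) / [-4] = -(1/4)s^2 + 1
L_2(s) = (s + 2)s / [8] = (1/8)s^2 + (1/4)s
p(s) = (-22)·L_0 + (-2)·L_1 + (-6)·L_2
  (-22)·L_0(s) = -(11/4)s^2 + (11/2)s
  (-2)·L_1(s) = (1/2)s^2 - 2
  (-6)·L_2(s) = -(3/4)s^2 - (3/2)s
Adding term by term: -3s^2 + 4s - 2

p(s) = -3s^2 + 4s - 2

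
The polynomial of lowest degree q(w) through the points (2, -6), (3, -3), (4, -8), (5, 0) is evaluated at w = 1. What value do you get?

-38

Using Newton's divided-difference form:
q[2,3] = (-3 - (-6)) / (3 - 2) = 3
q[3,4] = (-8 - (-3)) / (4 - 3) = -5
q[4,5] = (0 - (-8)) / (5 - 4) = 8
q[2,3,4] = (-5 - 3) / (4 - 2) = -4
q[3,4,5] = (8 - (-5)) / (5 - 3) = 13/2
q[2,3,4,5] = (13/2 - (-4)) / (5 - 2) = 7/2
q(1) = -6 + 3·(-1) + (-4)·(-1)·(-2) + (7/2)·(-1)·(-2)·(-3) = -38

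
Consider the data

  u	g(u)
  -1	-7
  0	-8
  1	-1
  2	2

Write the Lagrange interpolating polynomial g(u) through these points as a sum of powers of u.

L_0(u) = u(u - 1)(u - 2) / [-6] = -(1/6)u^3 + (1/2)u^2 - (1/3)u
L_1(u) = (u + 1)(u - 1)(u - 2) / [2] = (1/2)u^3 - u^2 - (1/2)u + 1
L_2(u) = (u + 1)u(u - 2) / [-2] = -(1/2)u^3 + (1/2)u^2 + u
L_3(u) = (u + 1)u(u - 1) / [6] = (1/6)u^3 - (1/6)u
g(u) = (-7)·L_0 + (-8)·L_1 + (-1)·L_2 + 2·L_3
  (-7)·L_0(u) = (7/6)u^3 - (7/2)u^2 + (7/3)u
  (-8)·L_1(u) = -4u^3 + 8u^2 + 4u - 8
  (-1)·L_2(u) = (1/2)u^3 - (1/2)u^2 - u
  2·L_3(u) = (1/3)u^3 - (1/3)u
Adding term by term: -2u^3 + 4u^2 + 5u - 8

g(u) = -2u^3 + 4u^2 + 5u - 8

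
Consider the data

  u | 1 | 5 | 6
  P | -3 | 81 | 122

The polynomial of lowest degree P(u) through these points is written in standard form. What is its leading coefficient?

The leading coefficient equals the top divided difference P[1,5,6].
P[1,5] = (81 - (-3)) / (5 - 1) = 21
P[5,6] = (122 - 81) / (6 - 5) = 41
P[1,5,6] = (41 - 21) / (6 - 1) = 4

4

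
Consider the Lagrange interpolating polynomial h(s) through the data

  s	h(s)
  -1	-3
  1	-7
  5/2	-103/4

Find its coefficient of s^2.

-3

The leading coefficient equals the top divided difference h[-1,1,5/2].
h[-1,1] = (-7 - (-3)) / (1 - (-1)) = -2
h[1,5/2] = (-103/4 - (-7)) / (5/2 - 1) = -25/2
h[-1,1,5/2] = (-25/2 - (-2)) / (5/2 - (-1)) = -3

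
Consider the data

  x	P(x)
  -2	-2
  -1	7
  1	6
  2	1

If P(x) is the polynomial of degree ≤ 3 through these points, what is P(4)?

Using Newton's divided-difference form:
P[-2,-1] = (7 - (-2)) / (-1 - (-2)) = 9
P[-1,1] = (6 - 7) / (1 - (-1)) = -1/2
P[1,2] = (1 - 6) / (2 - 1) = -5
P[-2,-1,1] = (-1/2 - 9) / (1 - (-2)) = -19/6
P[-1,1,2] = (-5 - (-1/2)) / (2 - (-1)) = -3/2
P[-2,-1,1,2] = (-3/2 - (-19/6)) / (2 - (-2)) = 5/12
P(4) = -2 + 9·(6) + (-19/6)·(6)·(5) + (5/12)·(6)·(5)·(3) = -11/2

-11/2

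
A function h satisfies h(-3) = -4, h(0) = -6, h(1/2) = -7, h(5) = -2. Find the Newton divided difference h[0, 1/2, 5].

h[0,1/2] = (-7 - (-6)) / (1/2 - 0) = -2
h[1/2,5] = (-2 - (-7)) / (5 - 1/2) = 10/9
h[0,1/2,5] = (10/9 - (-2)) / (5 - 0) = 28/45

28/45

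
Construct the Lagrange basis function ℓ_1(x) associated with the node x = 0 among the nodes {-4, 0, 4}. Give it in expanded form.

ℓ_1(x) = -(1/16)x^2 + 1

ℓ_1(x) = (x + 4)(x - 4) / [(4)·(-4)]
       = (x^2 - 16) / (-16)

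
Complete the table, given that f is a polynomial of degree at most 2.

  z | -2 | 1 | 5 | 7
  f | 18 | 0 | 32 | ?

72

The 3 known values determine f uniquely (degree ≤ 2).
Evaluate each Lagrange basis at z = 7:
L_0(7) = (6)·(2)/[(-3)·(-7)] = 4/7
L_1(7) = (9)·(2)/[(3)·(-4)] = -3/2
L_2(7) = (9)·(6)/[(7)·(4)] = 27/14
Sum: 18·(4/7) + 0 + 32·(27/14) = 72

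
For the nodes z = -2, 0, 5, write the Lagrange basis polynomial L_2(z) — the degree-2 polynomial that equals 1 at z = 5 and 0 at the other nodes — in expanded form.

L_2(z) = (1/35)z^2 + (2/35)z

L_2(z) = (z + 2)z / [(7)·(5)]
       = (z^2 + 2z) / (35)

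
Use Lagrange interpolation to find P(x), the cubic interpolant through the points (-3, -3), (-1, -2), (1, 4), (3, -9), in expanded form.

P(x) = -(1/2)x^3 - (7/8)x^2 + (7/2)x + 15/8

Build the Lagrange basis polynomials:
L_0(x) = (x + 1)(x - 1)(x - 3) / [-48] = -(1/48)x^3 + (1/16)x^2 + (1/48)x - 1/16
L_1(x) = (x + 3)(x - 1)(x - 3) / [16] = (1/16)x^3 - (1/16)x^2 - (9/16)x + 9/16
L_2(x) = (x + 3)(x + 1)(x - 3) / [-16] = -(1/16)x^3 - (1/16)x^2 + (9/16)x + 9/16
L_3(x) = (x + 3)(x + 1)(x - 1) / [48] = (1/48)x^3 + (1/16)x^2 - (1/48)x - 1/16
P(x) = (-3)·L_0 + (-2)·L_1 + 4·L_2 + (-9)·L_3
  (-3)·L_0(x) = (1/16)x^3 - (3/16)x^2 - (1/16)x + 3/16
  (-2)·L_1(x) = -(1/8)x^3 + (1/8)x^2 + (9/8)x - 9/8
  4·L_2(x) = -(1/4)x^3 - (1/4)x^2 + (9/4)x + 9/4
  (-9)·L_3(x) = -(3/16)x^3 - (9/16)x^2 + (3/16)x + 9/16
Adding term by term: -(1/2)x^3 - (7/8)x^2 + (7/2)x + 15/8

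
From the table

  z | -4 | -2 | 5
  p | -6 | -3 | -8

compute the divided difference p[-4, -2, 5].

-31/126

p[-4,-2] = (-3 - (-6)) / (-2 - (-4)) = 3/2
p[-2,5] = (-8 - (-3)) / (5 - (-2)) = -5/7
p[-4,-2,5] = (-5/7 - 3/2) / (5 - (-4)) = -31/126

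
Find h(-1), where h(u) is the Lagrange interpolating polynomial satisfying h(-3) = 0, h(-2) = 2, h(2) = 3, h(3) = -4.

Evaluate each Lagrange basis at u = -1:
L_0(-1) = (1)·(-3)·(-4)/[(-1)·(-5)·(-6)] = -2/5
L_1(-1) = (2)·(-3)·(-4)/[(1)·(-4)·(-5)] = 6/5
L_2(-1) = (2)·(1)·(-4)/[(5)·(4)·(-1)] = 2/5
L_3(-1) = (2)·(1)·(-3)/[(6)·(5)·(1)] = -1/5
Sum: 0 + 2·(6/5) + 3·(2/5) + (-4)·(-1/5) = 22/5

22/5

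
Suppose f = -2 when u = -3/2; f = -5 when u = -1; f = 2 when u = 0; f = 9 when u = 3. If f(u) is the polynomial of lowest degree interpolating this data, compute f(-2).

203/27

Using Newton's divided-difference form:
f[-3/2,-1] = (-5 - (-2)) / (-1 - (-3/2)) = -6
f[-1,0] = (2 - (-5)) / (0 - (-1)) = 7
f[0,3] = (9 - 2) / (3 - 0) = 7/3
f[-3/2,-1,0] = (7 - (-6)) / (0 - (-3/2)) = 26/3
f[-1,0,3] = (7/3 - 7) / (3 - (-1)) = -7/6
f[-3/2,-1,0,3] = (-7/6 - 26/3) / (3 - (-3/2)) = -59/27
f(-2) = -2 + (-6)·(-1/2) + (26/3)·(-1/2)·(-1) + (-59/27)·(-1/2)·(-1)·(-2) = 203/27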